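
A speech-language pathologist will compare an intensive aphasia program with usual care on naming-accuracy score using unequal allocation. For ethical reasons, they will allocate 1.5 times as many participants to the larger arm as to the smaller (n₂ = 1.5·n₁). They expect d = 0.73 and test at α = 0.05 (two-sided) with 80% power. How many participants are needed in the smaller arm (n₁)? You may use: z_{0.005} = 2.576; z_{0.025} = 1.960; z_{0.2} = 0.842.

With allocation ratio k = n₂/n₁ = 1.5, Var(x̄₁−x̄₂) = σ²(1/n₁ + 1/(k·n₁)) = σ²·(k+1)/(k·n₁).
So n₁ = (1 + 1/k)·((z_{α/2} + z_β)/d)² = 1.667 × (2.802/0.73)².
n₁ = 1.667 × 14.73 = 24.6.
Round up: n₁ = 25, giving n₂ = ⌈1.5 × 25⌉ = ⌈37.5⌉ = 38.

n₁ = 25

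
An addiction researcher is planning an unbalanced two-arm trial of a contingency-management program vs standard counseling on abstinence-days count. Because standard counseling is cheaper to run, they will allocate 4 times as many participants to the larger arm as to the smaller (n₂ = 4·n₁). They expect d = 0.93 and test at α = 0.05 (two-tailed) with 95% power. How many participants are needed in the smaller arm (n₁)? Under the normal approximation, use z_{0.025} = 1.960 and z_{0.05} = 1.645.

n₁ = 19

With allocation ratio k = n₂/n₁ = 4, Var(x̄₁−x̄₂) = σ²(1/n₁ + 1/(k·n₁)) = σ²·(k+1)/(k·n₁).
So n₁ = (1 + 1/k)·((z_{α/2} + z_β)/d)² = 1.250 × (3.605/0.93)².
n₁ = 1.250 × 15.03 = 18.8.
Round up: n₁ = 19, giving n₂ = 4 × 19 = 76.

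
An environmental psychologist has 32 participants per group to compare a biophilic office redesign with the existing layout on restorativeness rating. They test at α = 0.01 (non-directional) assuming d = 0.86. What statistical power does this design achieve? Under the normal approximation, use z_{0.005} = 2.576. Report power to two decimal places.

For two equal groups, power = Φ(d·√(n/2) − z_{α/2}).
d·√(n/2) = 0.86 × √(32/2) = 0.86 × 4.000 = 3.440.
z_β = 3.440 − 2.576 = 0.864.
Power = Φ(0.864) = 0.806.

power ≈ 0.81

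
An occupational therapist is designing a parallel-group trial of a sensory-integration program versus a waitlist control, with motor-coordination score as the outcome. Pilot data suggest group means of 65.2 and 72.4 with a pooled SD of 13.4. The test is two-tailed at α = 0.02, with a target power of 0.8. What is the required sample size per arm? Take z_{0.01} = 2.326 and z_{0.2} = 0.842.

n = 70 per group

Cohen's d = |M₁ − M₂| / SD_pooled = |65.2 − 72.4| / 13.4 = 7.2 / 13.4 = 0.537.
For two independent groups with equal n: n = 2·((z_{α/2} + z_β) / d)².
z_{α/2} + z_β = 2.326 + 0.842 = 3.168.
n = 2 × (3.168 / 0.537)² = 2 × 5.899² = 2 × 34.80 = 69.6.
Round up to the next whole participant.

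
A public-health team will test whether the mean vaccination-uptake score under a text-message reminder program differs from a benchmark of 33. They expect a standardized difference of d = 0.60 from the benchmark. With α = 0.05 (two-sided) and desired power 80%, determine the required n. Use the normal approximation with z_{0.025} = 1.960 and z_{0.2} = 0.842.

For a one-sample test: n = ((z_{α/2} + z_β) / d)².
z_{α/2} + z_β = 1.960 + 0.842 = 2.802.
n = (2.802 / 0.60)² = 4.670² = 21.81.
Round up.

n = 22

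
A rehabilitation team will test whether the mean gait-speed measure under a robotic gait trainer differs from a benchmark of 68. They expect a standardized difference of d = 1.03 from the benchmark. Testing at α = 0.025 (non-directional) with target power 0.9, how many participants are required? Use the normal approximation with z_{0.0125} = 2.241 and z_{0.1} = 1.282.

For a one-sample test: n = ((z_{α/2} + z_β) / d)².
z_{α/2} + z_β = 2.241 + 1.282 = 3.523.
n = (3.523 / 1.03)² = 3.420² = 11.70.
Round up.

n = 12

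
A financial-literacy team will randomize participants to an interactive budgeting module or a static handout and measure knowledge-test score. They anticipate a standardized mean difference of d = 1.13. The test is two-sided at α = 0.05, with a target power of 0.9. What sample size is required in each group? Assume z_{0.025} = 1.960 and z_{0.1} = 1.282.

n = 17 per group

For two independent groups with equal n: n = 2·((z_{α/2} + z_β) / d)².
z_{α/2} + z_β = 1.960 + 1.282 = 3.242.
n = 2 × (3.242 / 1.13)² = 2 × 2.869² = 2 × 8.23 = 16.5.
Round up to the next whole participant.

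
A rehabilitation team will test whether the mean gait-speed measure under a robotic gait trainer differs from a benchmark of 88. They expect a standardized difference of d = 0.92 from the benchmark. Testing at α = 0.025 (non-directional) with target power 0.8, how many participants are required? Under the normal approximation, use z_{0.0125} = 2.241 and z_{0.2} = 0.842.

n = 12

For a one-sample test: n = ((z_{α/2} + z_β) / d)².
z_{α/2} + z_β = 2.241 + 0.842 = 3.083.
n = (3.083 / 0.92)² = 3.351² = 11.23.
Round up.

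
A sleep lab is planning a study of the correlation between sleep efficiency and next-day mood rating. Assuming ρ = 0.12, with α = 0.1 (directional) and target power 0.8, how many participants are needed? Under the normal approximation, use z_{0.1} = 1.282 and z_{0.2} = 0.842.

Fisher's z: C = ½·ln((1+r)/(1−r)) = ½·ln(1.2727) = 0.1206.
n = ((z_{α} + z_β)/C)² + 3.
(1.282 + 0.842) / 0.1206 = 2.124 / 0.1206 = 17.612.
n = 17.612² + 3 = 310.18 + 3 = 313.2.
Round up.

n = 314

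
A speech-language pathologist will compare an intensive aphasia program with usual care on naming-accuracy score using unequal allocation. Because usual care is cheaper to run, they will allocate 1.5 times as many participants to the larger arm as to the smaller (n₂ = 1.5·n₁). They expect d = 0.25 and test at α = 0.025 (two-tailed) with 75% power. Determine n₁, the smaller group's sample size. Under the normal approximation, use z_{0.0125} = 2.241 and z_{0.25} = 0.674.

With allocation ratio k = n₂/n₁ = 1.5, Var(x̄₁−x̄₂) = σ²(1/n₁ + 1/(k·n₁)) = σ²·(k+1)/(k·n₁).
So n₁ = (1 + 1/k)·((z_{α/2} + z_β)/d)² = 1.667 × (2.915/0.25)².
n₁ = 1.667 × 135.96 = 226.6.
Round up: n₁ = 227, giving n₂ = ⌈1.5 × 227⌉ = ⌈340.5⌉ = 341.

n₁ = 227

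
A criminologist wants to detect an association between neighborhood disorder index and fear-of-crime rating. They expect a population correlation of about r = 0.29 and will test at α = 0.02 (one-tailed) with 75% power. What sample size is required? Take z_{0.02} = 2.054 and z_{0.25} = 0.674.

Fisher's z: C = ½·ln((1+r)/(1−r)) = ½·ln(1.8169) = 0.2986.
n = ((z_{α} + z_β)/C)² + 3.
(2.054 + 0.674) / 0.2986 = 2.728 / 0.2986 = 9.136.
n = 9.136² + 3 = 83.47 + 3 = 86.5.
Round up.

n = 87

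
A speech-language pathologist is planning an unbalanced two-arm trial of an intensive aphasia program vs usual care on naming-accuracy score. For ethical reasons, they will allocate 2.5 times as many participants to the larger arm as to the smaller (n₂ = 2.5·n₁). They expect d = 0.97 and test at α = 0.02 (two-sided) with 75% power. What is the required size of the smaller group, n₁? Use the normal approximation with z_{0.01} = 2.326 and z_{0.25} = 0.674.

With allocation ratio k = n₂/n₁ = 2.5, Var(x̄₁−x̄₂) = σ²(1/n₁ + 1/(k·n₁)) = σ²·(k+1)/(k·n₁).
So n₁ = (1 + 1/k)·((z_{α/2} + z_β)/d)² = 1.400 × (3.000/0.97)².
n₁ = 1.400 × 9.57 = 13.4.
Round up: n₁ = 14, giving n₂ = 2.5 × 14 = 35.

n₁ = 14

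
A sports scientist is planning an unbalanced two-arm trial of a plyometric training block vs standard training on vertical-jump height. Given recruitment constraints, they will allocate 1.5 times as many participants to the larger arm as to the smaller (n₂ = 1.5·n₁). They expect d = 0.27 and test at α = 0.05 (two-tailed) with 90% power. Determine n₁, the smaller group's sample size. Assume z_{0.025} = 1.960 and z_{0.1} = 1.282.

With allocation ratio k = n₂/n₁ = 1.5, Var(x̄₁−x̄₂) = σ²(1/n₁ + 1/(k·n₁)) = σ²·(k+1)/(k·n₁).
So n₁ = (1 + 1/k)·((z_{α/2} + z_β)/d)² = 1.667 × (3.242/0.27)².
n₁ = 1.667 × 144.18 = 240.3.
Round up: n₁ = 241, giving n₂ = ⌈1.5 × 241⌉ = ⌈361.5⌉ = 362.

n₁ = 241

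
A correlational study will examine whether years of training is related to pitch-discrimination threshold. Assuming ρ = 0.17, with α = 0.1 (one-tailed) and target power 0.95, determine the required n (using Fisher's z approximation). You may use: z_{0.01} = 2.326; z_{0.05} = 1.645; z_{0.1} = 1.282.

Fisher's z: C = ½·ln((1+r)/(1−r)) = ½·ln(1.4096) = 0.1717.
n = ((z_{α} + z_β)/C)² + 3.
(1.282 + 1.645) / 0.1717 = 2.927 / 0.1717 = 17.047.
n = 17.047² + 3 = 290.61 + 3 = 293.6.
Round up.

n = 294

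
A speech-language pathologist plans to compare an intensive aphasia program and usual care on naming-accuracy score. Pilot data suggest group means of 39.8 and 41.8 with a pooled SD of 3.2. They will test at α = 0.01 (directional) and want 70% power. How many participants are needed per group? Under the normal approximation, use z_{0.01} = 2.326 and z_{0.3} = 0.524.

n = 42 per group

Cohen's d = |M₁ − M₂| / SD_pooled = |39.8 − 41.8| / 3.2 = 2.0 / 3.2 = 0.625.
For two independent groups with equal n: n = 2·((z_{α} + z_β) / d)².
z_{α} + z_β = 2.326 + 0.524 = 2.850.
n = 2 × (2.850 / 0.625)² = 2 × 4.560² = 2 × 20.79 = 41.6.
Round up to the next whole participant.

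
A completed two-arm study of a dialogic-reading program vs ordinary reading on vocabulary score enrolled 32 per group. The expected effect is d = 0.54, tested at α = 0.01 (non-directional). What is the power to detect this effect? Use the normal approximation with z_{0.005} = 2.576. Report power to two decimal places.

power ≈ 0.34

For two equal groups, power = Φ(d·√(n/2) − z_{α/2}).
d·√(n/2) = 0.54 × √(32/2) = 0.54 × 4.000 = 2.160.
z_β = 2.160 − 2.576 = -0.416.
Power = Φ(-0.416) = 0.339.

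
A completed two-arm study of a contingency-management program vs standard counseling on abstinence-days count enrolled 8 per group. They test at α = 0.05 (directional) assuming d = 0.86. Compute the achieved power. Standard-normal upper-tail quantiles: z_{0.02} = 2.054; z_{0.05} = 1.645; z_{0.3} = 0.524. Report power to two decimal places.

power ≈ 0.53

For two equal groups, power = Φ(d·√(n/2) − z_{α}).
d·√(n/2) = 0.86 × √(8/2) = 0.86 × 2.000 = 1.720.
z_β = 1.720 − 1.645 = 0.075.
Power = Φ(0.075) = 0.530.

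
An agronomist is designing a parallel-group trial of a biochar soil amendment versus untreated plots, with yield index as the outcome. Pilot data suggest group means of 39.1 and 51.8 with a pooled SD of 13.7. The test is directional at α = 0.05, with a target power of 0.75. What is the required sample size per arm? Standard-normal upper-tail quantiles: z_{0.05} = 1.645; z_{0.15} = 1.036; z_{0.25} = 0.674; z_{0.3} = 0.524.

Cohen's d = |M₁ − M₂| / SD_pooled = |39.1 − 51.8| / 13.7 = 12.7 / 13.7 = 0.927.
For two independent groups with equal n: n = 2·((z_{α} + z_β) / d)².
z_{α} + z_β = 1.645 + 0.674 = 2.319.
n = 2 × (2.319 / 0.927)² = 2 × 2.502² = 2 × 6.26 = 12.5.
Round up to the next whole participant.

n = 13 per group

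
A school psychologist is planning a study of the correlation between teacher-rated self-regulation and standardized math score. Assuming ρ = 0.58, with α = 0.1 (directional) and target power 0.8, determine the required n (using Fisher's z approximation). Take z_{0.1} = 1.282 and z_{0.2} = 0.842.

n = 14

Fisher's z: C = ½·ln((1+r)/(1−r)) = ½·ln(3.7619) = 0.6625.
n = ((z_{α} + z_β)/C)² + 3.
(1.282 + 0.842) / 0.6625 = 2.124 / 0.6625 = 3.206.
n = 3.206² + 3 = 10.28 + 3 = 13.3.
Round up.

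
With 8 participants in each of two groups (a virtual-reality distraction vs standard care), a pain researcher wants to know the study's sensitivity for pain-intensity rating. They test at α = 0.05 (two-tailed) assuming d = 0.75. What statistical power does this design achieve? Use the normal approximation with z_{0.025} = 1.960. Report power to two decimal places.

power ≈ 0.32

For two equal groups, power = Φ(d·√(n/2) − z_{α/2}).
d·√(n/2) = 0.75 × √(8/2) = 0.75 × 2.000 = 1.500.
z_β = 1.500 − 1.960 = -0.460.
Power = Φ(-0.460) = 0.323.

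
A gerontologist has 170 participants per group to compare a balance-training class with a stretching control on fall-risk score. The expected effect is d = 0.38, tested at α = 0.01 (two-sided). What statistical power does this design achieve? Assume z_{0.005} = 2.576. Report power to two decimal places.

For two equal groups, power = Φ(d·√(n/2) − z_{α/2}).
d·√(n/2) = 0.38 × √(170/2) = 0.38 × 9.220 = 3.503.
z_β = 3.503 − 2.576 = 0.927.
Power = Φ(0.927) = 0.823.

power ≈ 0.82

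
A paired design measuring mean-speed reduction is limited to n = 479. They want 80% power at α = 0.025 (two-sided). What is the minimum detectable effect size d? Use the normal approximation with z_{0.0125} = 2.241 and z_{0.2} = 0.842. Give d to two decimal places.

d_min ≈ 0.14

For a single sample (or paired design) of n = 479: d_min = (z_{α/2} + z_β)/√n.
z-sum = 2.241 + 0.842 = 3.083.
d_min = 3.083 / √479 = 3.083 / 21.886 = 0.141.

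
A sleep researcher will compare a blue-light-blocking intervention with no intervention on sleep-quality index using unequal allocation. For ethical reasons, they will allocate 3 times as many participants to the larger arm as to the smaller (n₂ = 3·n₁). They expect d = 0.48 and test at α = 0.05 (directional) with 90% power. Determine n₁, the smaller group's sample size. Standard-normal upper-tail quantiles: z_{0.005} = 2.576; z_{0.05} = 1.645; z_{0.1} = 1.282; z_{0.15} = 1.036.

With allocation ratio k = n₂/n₁ = 3, Var(x̄₁−x̄₂) = σ²(1/n₁ + 1/(k·n₁)) = σ²·(k+1)/(k·n₁).
So n₁ = (1 + 1/k)·((z_{α} + z_β)/d)² = 1.333 × (2.927/0.48)².
n₁ = 1.333 × 37.18 = 49.6.
Round up: n₁ = 50, giving n₂ = 3 × 50 = 150.

n₁ = 50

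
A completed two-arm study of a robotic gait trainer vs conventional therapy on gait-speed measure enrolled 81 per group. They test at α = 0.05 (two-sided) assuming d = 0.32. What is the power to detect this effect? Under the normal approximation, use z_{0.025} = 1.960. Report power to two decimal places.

power ≈ 0.53

For two equal groups, power = Φ(d·√(n/2) − z_{α/2}).
d·√(n/2) = 0.32 × √(81/2) = 0.32 × 6.364 = 2.036.
z_β = 2.036 − 1.960 = 0.076.
Power = Φ(0.076) = 0.530.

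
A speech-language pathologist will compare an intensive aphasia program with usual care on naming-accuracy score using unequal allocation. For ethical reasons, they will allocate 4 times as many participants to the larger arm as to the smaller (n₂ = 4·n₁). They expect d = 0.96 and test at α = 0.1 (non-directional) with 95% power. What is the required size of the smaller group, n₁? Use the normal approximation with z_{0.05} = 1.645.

n₁ = 15

With allocation ratio k = n₂/n₁ = 4, Var(x̄₁−x̄₂) = σ²(1/n₁ + 1/(k·n₁)) = σ²·(k+1)/(k·n₁).
So n₁ = (1 + 1/k)·((z_{α/2} + z_β)/d)² = 1.250 × (3.290/0.96)².
n₁ = 1.250 × 11.74 = 14.7.
Round up: n₁ = 15, giving n₂ = 4 × 15 = 60.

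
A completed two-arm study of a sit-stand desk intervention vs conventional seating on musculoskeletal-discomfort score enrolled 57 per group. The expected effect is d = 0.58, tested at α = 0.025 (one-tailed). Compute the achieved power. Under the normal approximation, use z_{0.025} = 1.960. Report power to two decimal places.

power ≈ 0.87

For two equal groups, power = Φ(d·√(n/2) − z_{α}).
d·√(n/2) = 0.58 × √(57/2) = 0.58 × 5.339 = 3.096.
z_β = 3.096 − 1.960 = 1.136.
Power = Φ(1.136) = 0.872.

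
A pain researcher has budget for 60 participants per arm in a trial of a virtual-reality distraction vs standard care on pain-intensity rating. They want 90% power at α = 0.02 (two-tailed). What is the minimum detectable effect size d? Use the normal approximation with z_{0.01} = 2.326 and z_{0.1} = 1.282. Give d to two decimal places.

For two independent groups of n = 60 each: d_min = (z_{α/2} + z_β)·√(2/n).
z-sum = 2.326 + 1.282 = 3.608.
d_min = 3.608 × √(2/60) = 3.608 × 0.1826 = 0.659.

d_min ≈ 0.66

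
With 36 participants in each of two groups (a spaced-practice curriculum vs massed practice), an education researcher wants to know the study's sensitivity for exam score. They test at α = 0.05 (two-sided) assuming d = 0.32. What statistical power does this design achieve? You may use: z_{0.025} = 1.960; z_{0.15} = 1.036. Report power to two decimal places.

For two equal groups, power = Φ(d·√(n/2) − z_{α/2}).
d·√(n/2) = 0.32 × √(36/2) = 0.32 × 4.243 = 1.358.
z_β = 1.358 − 1.960 = -0.602.
Power = Φ(-0.602) = 0.273.

power ≈ 0.27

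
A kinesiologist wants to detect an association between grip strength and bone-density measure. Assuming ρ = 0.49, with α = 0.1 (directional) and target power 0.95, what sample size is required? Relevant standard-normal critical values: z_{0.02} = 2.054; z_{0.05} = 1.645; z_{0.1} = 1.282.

n = 33

Fisher's z: C = ½·ln((1+r)/(1−r)) = ½·ln(2.9216) = 0.5361.
n = ((z_{α} + z_β)/C)² + 3.
(1.282 + 1.645) / 0.5361 = 2.927 / 0.5361 = 5.460.
n = 5.460² + 3 = 29.81 + 3 = 32.8.
Round up.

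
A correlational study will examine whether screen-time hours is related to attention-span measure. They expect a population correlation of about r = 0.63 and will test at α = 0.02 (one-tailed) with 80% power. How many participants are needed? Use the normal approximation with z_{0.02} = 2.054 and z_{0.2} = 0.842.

Fisher's z: C = ½·ln((1+r)/(1−r)) = ½·ln(4.4054) = 0.7414.
n = ((z_{α} + z_β)/C)² + 3.
(2.054 + 0.842) / 0.7414 = 2.896 / 0.7414 = 3.906.
n = 3.906² + 3 = 15.26 + 3 = 18.3.
Round up.

n = 19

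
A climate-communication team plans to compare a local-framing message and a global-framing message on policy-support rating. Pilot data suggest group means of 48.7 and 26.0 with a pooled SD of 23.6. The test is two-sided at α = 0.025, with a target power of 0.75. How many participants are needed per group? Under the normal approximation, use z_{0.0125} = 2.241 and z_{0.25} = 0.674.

Cohen's d = |M₁ − M₂| / SD_pooled = |48.7 − 26.0| / 23.6 = 22.7 / 23.6 = 0.962.
For two independent groups with equal n: n = 2·((z_{α/2} + z_β) / d)².
z_{α/2} + z_β = 2.241 + 0.674 = 2.915.
n = 2 × (2.915 / 0.962)² = 2 × 3.030² = 2 × 9.18 = 18.4.
Round up to the next whole participant.

n = 19 per group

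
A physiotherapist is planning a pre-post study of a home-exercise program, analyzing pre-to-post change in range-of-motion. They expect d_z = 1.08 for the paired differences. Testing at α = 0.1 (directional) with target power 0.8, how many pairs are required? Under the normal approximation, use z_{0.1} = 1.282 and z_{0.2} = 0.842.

For a paired (one-sample on differences) test: n = ((z_{α} + z_β) / d)².
z_{α} + z_β = 1.282 + 0.842 = 2.124.
n = (2.124 / 1.08)² = 1.967² = 3.87.
Round up.

n = 4 pairs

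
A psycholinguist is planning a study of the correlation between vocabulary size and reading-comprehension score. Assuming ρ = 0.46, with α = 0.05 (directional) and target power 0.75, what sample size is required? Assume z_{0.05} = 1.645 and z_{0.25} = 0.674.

n = 25

Fisher's z: C = ½·ln((1+r)/(1−r)) = ½·ln(2.7037) = 0.4973.
n = ((z_{α} + z_β)/C)² + 3.
(1.645 + 0.674) / 0.4973 = 2.319 / 0.4973 = 4.663.
n = 4.663² + 3 = 21.75 + 3 = 24.7.
Round up.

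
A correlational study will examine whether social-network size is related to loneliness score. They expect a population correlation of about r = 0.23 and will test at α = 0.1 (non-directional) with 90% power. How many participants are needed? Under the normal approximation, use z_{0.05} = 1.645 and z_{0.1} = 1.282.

Fisher's z: C = ½·ln((1+r)/(1−r)) = ½·ln(1.5974) = 0.2342.
n = ((z_{α/2} + z_β)/C)² + 3.
(1.645 + 1.282) / 0.2342 = 2.927 / 0.2342 = 12.498.
n = 12.498² + 3 = 156.20 + 3 = 159.2.
Round up.

n = 160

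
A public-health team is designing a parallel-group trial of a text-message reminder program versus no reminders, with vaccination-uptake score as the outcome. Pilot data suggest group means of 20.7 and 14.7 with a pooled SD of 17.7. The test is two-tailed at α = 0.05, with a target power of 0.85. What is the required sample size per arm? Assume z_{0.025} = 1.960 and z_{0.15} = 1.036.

n = 157 per group

Cohen's d = |M₁ − M₂| / SD_pooled = |20.7 − 14.7| / 17.7 = 6.0 / 17.7 = 0.339.
For two independent groups with equal n: n = 2·((z_{α/2} + z_β) / d)².
z_{α/2} + z_β = 1.960 + 1.036 = 2.996.
n = 2 × (2.996 / 0.339)² = 2 × 8.838² = 2 × 78.11 = 156.2.
Round up to the next whole participant.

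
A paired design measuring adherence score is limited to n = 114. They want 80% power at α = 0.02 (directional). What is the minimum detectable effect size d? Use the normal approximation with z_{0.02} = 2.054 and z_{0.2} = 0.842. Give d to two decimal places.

d_min ≈ 0.27

For a single sample (or paired design) of n = 114: d_min = (z_{α} + z_β)/√n.
z-sum = 2.054 + 0.842 = 2.896.
d_min = 2.896 / √114 = 2.896 / 10.677 = 0.271.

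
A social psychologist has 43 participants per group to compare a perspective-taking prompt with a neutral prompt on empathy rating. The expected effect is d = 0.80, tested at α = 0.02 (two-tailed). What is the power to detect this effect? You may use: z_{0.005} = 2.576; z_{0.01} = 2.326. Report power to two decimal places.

For two equal groups, power = Φ(d·√(n/2) − z_{α/2}).
d·√(n/2) = 0.80 × √(43/2) = 0.80 × 4.637 = 3.709.
z_β = 3.709 − 2.326 = 1.383.
Power = Φ(1.383) = 0.917.

power ≈ 0.92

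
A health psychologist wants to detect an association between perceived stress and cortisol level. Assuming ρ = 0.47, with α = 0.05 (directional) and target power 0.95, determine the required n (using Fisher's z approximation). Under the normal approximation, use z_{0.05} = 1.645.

Fisher's z: C = ½·ln((1+r)/(1−r)) = ½·ln(2.7736) = 0.5101.
n = ((z_{α} + z_β)/C)² + 3.
(1.645 + 1.645) / 0.5101 = 3.290 / 0.5101 = 6.450.
n = 6.450² + 3 = 41.60 + 3 = 44.6.
Round up.

n = 45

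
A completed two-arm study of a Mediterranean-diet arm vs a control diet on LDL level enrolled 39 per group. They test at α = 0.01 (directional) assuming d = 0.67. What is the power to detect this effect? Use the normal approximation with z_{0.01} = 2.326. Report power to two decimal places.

For two equal groups, power = Φ(d·√(n/2) − z_{α}).
d·√(n/2) = 0.67 × √(39/2) = 0.67 × 4.416 = 2.959.
z_β = 2.959 − 2.326 = 0.633.
Power = Φ(0.633) = 0.737.

power ≈ 0.74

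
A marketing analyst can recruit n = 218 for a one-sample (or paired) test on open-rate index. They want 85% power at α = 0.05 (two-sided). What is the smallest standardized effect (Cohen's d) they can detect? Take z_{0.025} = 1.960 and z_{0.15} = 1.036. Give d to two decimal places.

For a single sample (or paired design) of n = 218: d_min = (z_{α/2} + z_β)/√n.
z-sum = 1.960 + 1.036 = 2.996.
d_min = 2.996 / √218 = 2.996 / 14.765 = 0.203.

d_min ≈ 0.20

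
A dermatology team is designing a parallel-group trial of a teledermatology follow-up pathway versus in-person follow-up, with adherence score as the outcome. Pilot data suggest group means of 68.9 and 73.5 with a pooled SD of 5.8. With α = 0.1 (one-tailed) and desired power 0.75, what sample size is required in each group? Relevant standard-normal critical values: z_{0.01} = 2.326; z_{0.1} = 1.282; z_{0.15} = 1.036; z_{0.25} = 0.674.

n = 13 per group

Cohen's d = |M₁ − M₂| / SD_pooled = |68.9 − 73.5| / 5.8 = 4.6 / 5.8 = 0.793.
For two independent groups with equal n: n = 2·((z_{α} + z_β) / d)².
z_{α} + z_β = 1.282 + 0.674 = 1.956.
n = 2 × (1.956 / 0.793)² = 2 × 2.467² = 2 × 6.08 = 12.2.
Round up to the next whole participant.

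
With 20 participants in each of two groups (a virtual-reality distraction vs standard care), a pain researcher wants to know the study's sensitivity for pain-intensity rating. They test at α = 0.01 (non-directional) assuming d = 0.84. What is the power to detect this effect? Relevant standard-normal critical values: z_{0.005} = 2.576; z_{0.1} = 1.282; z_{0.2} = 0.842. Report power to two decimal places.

For two equal groups, power = Φ(d·√(n/2) − z_{α/2}).
d·√(n/2) = 0.84 × √(20/2) = 0.84 × 3.162 = 2.656.
z_β = 2.656 − 2.576 = 0.080.
Power = Φ(0.080) = 0.532.

power ≈ 0.53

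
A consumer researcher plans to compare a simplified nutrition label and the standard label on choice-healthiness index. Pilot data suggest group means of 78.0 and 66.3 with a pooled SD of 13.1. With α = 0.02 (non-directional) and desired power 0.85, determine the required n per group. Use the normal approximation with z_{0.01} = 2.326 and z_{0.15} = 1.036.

Cohen's d = |M₁ − M₂| / SD_pooled = |78.0 − 66.3| / 13.1 = 11.7 / 13.1 = 0.893.
For two independent groups with equal n: n = 2·((z_{α/2} + z_β) / d)².
z_{α/2} + z_β = 2.326 + 1.036 = 3.362.
n = 2 × (3.362 / 0.893)² = 2 × 3.765² = 2 × 14.17 = 28.3.
Round up to the next whole participant.

n = 29 per group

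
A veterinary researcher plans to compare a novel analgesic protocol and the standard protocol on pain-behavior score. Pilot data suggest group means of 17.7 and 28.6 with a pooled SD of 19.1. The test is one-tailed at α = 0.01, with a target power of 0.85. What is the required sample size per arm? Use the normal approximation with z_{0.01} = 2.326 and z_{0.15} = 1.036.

Cohen's d = |M₁ − M₂| / SD_pooled = |17.7 − 28.6| / 19.1 = 10.9 / 19.1 = 0.571.
For two independent groups with equal n: n = 2·((z_{α} + z_β) / d)².
z_{α} + z_β = 2.326 + 1.036 = 3.362.
n = 2 × (3.362 / 0.571)² = 2 × 5.888² = 2 × 34.67 = 69.3.
Round up to the next whole participant.

n = 70 per group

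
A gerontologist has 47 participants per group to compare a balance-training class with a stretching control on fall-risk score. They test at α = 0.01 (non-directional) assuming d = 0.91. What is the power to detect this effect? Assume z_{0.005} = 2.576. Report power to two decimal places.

power ≈ 0.97

For two equal groups, power = Φ(d·√(n/2) − z_{α/2}).
d·√(n/2) = 0.91 × √(47/2) = 0.91 × 4.848 = 4.411.
z_β = 4.411 − 2.576 = 1.835.
Power = Φ(1.835) = 0.967.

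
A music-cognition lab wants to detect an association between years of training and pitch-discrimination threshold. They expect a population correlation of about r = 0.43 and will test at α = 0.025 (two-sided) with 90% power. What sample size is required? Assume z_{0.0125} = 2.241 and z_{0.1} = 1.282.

Fisher's z: C = ½·ln((1+r)/(1−r)) = ½·ln(2.5088) = 0.4599.
n = ((z_{α/2} + z_β)/C)² + 3.
(2.241 + 1.282) / 0.4599 = 3.523 / 0.4599 = 7.660.
n = 7.660² + 3 = 58.68 + 3 = 61.7.
Round up.

n = 62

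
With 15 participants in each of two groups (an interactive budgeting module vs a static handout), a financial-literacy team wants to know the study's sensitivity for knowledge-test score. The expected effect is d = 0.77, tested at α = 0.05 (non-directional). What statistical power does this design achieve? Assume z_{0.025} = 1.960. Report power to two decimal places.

power ≈ 0.56

For two equal groups, power = Φ(d·√(n/2) − z_{α/2}).
d·√(n/2) = 0.77 × √(15/2) = 0.77 × 2.739 = 2.109.
z_β = 2.109 − 1.960 = 0.149.
Power = Φ(0.149) = 0.559.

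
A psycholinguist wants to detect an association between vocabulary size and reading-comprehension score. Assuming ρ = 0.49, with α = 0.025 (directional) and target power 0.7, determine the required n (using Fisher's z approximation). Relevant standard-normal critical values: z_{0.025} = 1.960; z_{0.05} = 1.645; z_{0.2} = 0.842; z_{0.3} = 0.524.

Fisher's z: C = ½·ln((1+r)/(1−r)) = ½·ln(2.9216) = 0.5361.
n = ((z_{α} + z_β)/C)² + 3.
(1.960 + 0.524) / 0.5361 = 2.484 / 0.5361 = 4.633.
n = 4.633² + 3 = 21.47 + 3 = 24.5.
Round up.

n = 25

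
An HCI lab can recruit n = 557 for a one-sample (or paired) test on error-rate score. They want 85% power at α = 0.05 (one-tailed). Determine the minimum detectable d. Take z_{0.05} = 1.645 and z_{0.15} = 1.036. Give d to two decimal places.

For a single sample (or paired design) of n = 557: d_min = (z_{α} + z_β)/√n.
z-sum = 1.645 + 1.036 = 2.681.
d_min = 2.681 / √557 = 2.681 / 23.601 = 0.114.

d_min ≈ 0.11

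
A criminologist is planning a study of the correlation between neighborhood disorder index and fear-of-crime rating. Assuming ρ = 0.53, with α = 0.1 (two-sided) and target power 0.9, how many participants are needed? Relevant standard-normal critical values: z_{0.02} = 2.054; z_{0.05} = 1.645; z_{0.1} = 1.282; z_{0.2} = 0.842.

n = 28

Fisher's z: C = ½·ln((1+r)/(1−r)) = ½·ln(3.2553) = 0.5901.
n = ((z_{α/2} + z_β)/C)² + 3.
(1.645 + 1.282) / 0.5901 = 2.927 / 0.5901 = 4.960.
n = 4.960² + 3 = 24.60 + 3 = 27.6.
Round up.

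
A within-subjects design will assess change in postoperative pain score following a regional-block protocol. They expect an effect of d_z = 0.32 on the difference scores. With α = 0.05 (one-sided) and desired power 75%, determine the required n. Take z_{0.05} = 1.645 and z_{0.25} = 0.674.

For a paired (one-sample on differences) test: n = ((z_{α} + z_β) / d)².
z_{α} + z_β = 1.645 + 0.674 = 2.319.
n = (2.319 / 0.32)² = 7.247² = 52.52.
Round up.

n = 53 pairs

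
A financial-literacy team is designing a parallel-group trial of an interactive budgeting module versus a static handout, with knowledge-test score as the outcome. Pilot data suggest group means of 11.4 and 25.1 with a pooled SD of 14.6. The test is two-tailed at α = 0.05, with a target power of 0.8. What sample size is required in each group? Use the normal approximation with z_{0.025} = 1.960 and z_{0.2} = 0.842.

n = 18 per group

Cohen's d = |M₁ − M₂| / SD_pooled = |11.4 − 25.1| / 14.6 = 13.7 / 14.6 = 0.938.
For two independent groups with equal n: n = 2·((z_{α/2} + z_β) / d)².
z_{α/2} + z_β = 1.960 + 0.842 = 2.802.
n = 2 × (2.802 / 0.938)² = 2 × 2.987² = 2 × 8.92 = 17.8.
Round up to the next whole participant.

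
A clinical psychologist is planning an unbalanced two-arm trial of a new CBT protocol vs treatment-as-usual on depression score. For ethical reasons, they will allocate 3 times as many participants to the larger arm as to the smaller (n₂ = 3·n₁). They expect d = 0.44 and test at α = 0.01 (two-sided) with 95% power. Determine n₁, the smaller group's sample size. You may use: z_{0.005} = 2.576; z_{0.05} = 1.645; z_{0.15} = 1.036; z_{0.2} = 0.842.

n₁ = 123

With allocation ratio k = n₂/n₁ = 3, Var(x̄₁−x̄₂) = σ²(1/n₁ + 1/(k·n₁)) = σ²·(k+1)/(k·n₁).
So n₁ = (1 + 1/k)·((z_{α/2} + z_β)/d)² = 1.333 × (4.221/0.44)².
n₁ = 1.333 × 92.03 = 122.7.
Round up: n₁ = 123, giving n₂ = 3 × 123 = 369.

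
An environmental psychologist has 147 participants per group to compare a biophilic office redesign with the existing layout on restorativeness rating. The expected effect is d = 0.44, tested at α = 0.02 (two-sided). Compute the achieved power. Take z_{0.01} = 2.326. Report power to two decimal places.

power ≈ 0.93

For two equal groups, power = Φ(d·√(n/2) − z_{α/2}).
d·√(n/2) = 0.44 × √(147/2) = 0.44 × 8.573 = 3.772.
z_β = 3.772 − 2.326 = 1.446.
Power = Φ(1.446) = 0.926.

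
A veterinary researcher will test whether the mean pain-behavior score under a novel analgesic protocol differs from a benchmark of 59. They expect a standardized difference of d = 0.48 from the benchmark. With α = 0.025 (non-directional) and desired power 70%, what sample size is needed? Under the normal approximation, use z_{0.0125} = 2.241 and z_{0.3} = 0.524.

For a one-sample test: n = ((z_{α/2} + z_β) / d)².
z_{α/2} + z_β = 2.241 + 0.524 = 2.765.
n = (2.765 / 0.48)² = 5.760² = 33.18.
Round up.

n = 34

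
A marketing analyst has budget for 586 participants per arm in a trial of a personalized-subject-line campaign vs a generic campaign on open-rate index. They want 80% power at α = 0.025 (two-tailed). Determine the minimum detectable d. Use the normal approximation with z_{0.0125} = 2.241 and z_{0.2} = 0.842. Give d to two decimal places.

d_min ≈ 0.18

For two independent groups of n = 586 each: d_min = (z_{α/2} + z_β)·√(2/n).
z-sum = 2.241 + 0.842 = 3.083.
d_min = 3.083 × √(2/586) = 3.083 × 0.0584 = 0.180.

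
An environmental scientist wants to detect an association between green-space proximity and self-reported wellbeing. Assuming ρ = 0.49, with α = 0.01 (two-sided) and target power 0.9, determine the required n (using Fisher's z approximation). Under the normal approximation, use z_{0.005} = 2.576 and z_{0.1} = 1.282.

Fisher's z: C = ½·ln((1+r)/(1−r)) = ½·ln(2.9216) = 0.5361.
n = ((z_{α/2} + z_β)/C)² + 3.
(2.576 + 1.282) / 0.5361 = 3.858 / 0.5361 = 7.196.
n = 7.196² + 3 = 51.79 + 3 = 54.8.
Round up.

n = 55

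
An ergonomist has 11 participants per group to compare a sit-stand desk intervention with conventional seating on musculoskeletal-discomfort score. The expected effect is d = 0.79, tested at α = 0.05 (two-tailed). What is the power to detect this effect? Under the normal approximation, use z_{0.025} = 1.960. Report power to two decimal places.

power ≈ 0.46

For two equal groups, power = Φ(d·√(n/2) − z_{α/2}).
d·√(n/2) = 0.79 × √(11/2) = 0.79 × 2.345 = 1.853.
z_β = 1.853 − 1.960 = -0.107.
Power = Φ(-0.107) = 0.457.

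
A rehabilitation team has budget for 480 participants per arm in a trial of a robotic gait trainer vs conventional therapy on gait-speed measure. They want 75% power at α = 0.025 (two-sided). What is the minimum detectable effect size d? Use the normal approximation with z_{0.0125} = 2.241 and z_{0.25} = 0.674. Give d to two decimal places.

d_min ≈ 0.19

For two independent groups of n = 480 each: d_min = (z_{α/2} + z_β)·√(2/n).
z-sum = 2.241 + 0.674 = 2.915.
d_min = 2.915 × √(2/480) = 2.915 × 0.0645 = 0.188.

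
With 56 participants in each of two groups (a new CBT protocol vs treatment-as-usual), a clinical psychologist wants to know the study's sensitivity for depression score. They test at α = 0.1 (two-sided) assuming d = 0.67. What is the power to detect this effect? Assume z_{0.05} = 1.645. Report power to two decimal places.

power ≈ 0.97

For two equal groups, power = Φ(d·√(n/2) − z_{α/2}).
d·√(n/2) = 0.67 × √(56/2) = 0.67 × 5.292 = 3.545.
z_β = 3.545 − 1.645 = 1.900.
Power = Φ(1.900) = 0.971.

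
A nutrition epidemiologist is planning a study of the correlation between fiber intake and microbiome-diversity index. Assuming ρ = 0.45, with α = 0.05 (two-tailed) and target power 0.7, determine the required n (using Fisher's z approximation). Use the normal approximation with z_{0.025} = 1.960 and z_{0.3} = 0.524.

n = 30

Fisher's z: C = ½·ln((1+r)/(1−r)) = ½·ln(2.6364) = 0.4847.
n = ((z_{α/2} + z_β)/C)² + 3.
(1.960 + 0.524) / 0.4847 = 2.484 / 0.4847 = 5.125.
n = 5.125² + 3 = 26.26 + 3 = 29.3.
Round up.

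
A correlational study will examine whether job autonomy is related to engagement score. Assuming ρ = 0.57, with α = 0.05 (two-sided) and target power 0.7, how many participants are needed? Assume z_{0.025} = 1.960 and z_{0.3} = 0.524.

Fisher's z: C = ½·ln((1+r)/(1−r)) = ½·ln(3.6512) = 0.6475.
n = ((z_{α/2} + z_β)/C)² + 3.
(1.960 + 0.524) / 0.6475 = 2.484 / 0.6475 = 3.836.
n = 3.836² + 3 = 14.72 + 3 = 17.7.
Round up.

n = 18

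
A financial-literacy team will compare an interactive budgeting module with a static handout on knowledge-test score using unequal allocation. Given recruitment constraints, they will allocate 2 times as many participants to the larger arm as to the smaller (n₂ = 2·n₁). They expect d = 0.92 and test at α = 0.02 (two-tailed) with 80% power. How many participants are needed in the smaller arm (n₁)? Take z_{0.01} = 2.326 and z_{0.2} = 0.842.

With allocation ratio k = n₂/n₁ = 2, Var(x̄₁−x̄₂) = σ²(1/n₁ + 1/(k·n₁)) = σ²·(k+1)/(k·n₁).
So n₁ = (1 + 1/k)·((z_{α/2} + z_β)/d)² = 1.500 × (3.168/0.92)².
n₁ = 1.500 × 11.86 = 17.8.
Round up: n₁ = 18, giving n₂ = 2 × 18 = 36.

n₁ = 18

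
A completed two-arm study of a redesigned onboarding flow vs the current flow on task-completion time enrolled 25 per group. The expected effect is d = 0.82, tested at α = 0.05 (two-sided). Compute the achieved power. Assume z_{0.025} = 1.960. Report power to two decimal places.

For two equal groups, power = Φ(d·√(n/2) − z_{α/2}).
d·√(n/2) = 0.82 × √(25/2) = 0.82 × 3.536 = 2.899.
z_β = 2.899 − 1.960 = 0.939.
Power = Φ(0.939) = 0.826.

power ≈ 0.83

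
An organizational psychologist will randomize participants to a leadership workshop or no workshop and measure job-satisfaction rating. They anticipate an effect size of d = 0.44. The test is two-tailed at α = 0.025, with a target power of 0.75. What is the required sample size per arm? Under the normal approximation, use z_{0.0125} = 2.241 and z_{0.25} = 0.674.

For two independent groups with equal n: n = 2·((z_{α/2} + z_β) / d)².
z_{α/2} + z_β = 2.241 + 0.674 = 2.915.
n = 2 × (2.915 / 0.44)² = 2 × 6.625² = 2 × 43.89 = 87.8.
Round up to the next whole participant.

n = 88 per group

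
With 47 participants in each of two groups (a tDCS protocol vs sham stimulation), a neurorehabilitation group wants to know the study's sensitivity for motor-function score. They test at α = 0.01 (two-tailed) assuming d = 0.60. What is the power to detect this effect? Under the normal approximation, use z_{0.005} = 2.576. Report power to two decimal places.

power ≈ 0.63

For two equal groups, power = Φ(d·√(n/2) − z_{α/2}).
d·√(n/2) = 0.60 × √(47/2) = 0.60 × 4.848 = 2.909.
z_β = 2.909 − 2.576 = 0.333.
Power = Φ(0.333) = 0.630.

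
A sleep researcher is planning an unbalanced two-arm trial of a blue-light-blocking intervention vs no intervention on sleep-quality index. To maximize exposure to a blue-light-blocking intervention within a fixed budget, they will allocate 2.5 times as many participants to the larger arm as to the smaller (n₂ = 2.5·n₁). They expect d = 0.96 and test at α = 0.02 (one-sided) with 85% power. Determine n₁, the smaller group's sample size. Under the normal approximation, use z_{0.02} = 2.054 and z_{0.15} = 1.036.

With allocation ratio k = n₂/n₁ = 2.5, Var(x̄₁−x̄₂) = σ²(1/n₁ + 1/(k·n₁)) = σ²·(k+1)/(k·n₁).
So n₁ = (1 + 1/k)·((z_{α} + z_β)/d)² = 1.400 × (3.090/0.96)².
n₁ = 1.400 × 10.36 = 14.5.
Round up: n₁ = 15, giving n₂ = ⌈2.5 × 15⌉ = ⌈37.5⌉ = 38.

n₁ = 15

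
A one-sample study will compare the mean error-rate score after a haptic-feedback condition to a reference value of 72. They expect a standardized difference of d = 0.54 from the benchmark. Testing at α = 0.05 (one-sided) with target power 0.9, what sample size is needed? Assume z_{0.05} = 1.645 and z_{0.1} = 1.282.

For a one-sample test: n = ((z_{α} + z_β) / d)².
z_{α} + z_β = 1.645 + 1.282 = 2.927.
n = (2.927 / 0.54)² = 5.420² = 29.38.
Round up.

n = 30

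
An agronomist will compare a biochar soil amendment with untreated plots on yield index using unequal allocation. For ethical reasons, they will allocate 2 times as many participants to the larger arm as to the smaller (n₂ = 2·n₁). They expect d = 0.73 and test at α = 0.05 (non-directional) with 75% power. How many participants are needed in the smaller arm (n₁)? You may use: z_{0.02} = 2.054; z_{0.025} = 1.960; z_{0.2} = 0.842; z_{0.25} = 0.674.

With allocation ratio k = n₂/n₁ = 2, Var(x̄₁−x̄₂) = σ²(1/n₁ + 1/(k·n₁)) = σ²·(k+1)/(k·n₁).
So n₁ = (1 + 1/k)·((z_{α/2} + z_β)/d)² = 1.500 × (2.634/0.73)².
n₁ = 1.500 × 13.02 = 19.5.
Round up: n₁ = 20, giving n₂ = 2 × 20 = 40.

n₁ = 20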